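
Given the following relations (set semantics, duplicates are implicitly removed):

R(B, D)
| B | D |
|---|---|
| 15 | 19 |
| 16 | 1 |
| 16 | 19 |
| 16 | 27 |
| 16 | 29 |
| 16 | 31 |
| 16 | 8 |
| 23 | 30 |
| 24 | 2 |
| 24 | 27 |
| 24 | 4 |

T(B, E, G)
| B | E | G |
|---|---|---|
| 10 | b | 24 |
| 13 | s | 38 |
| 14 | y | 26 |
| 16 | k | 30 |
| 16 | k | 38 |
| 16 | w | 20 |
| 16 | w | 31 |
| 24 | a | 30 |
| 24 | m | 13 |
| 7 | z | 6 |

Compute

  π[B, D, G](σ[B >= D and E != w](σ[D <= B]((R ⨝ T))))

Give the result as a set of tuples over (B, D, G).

{(16, 1, 30), (16, 1, 38), (16, 8, 30), (16, 8, 38), (24, 2, 13), (24, 2, 30), (24, 4, 13), (24, 4, 30)}

Joining R and T on B yields {(16, 1, k, 30), (16, 1, k, 38), (16, 1, w, 20), (16, 1, w, 31), (16, 19, k, 30), (16, 19, k, 38), (16, 19, w, 20), (16, 19, w, 31), (16, 27, k, 30), (16, 27, k, 38), (16, 27, w, 20), (16, 27, w, 31), (16, 29, k, 30), (16, 29, k, 38), (16, 29, w, 20), (16, 29, w, 31), (16, 31, k, 30), (16, 31, k, 38), (16, 31, w, 20), (16, 31, w, 31), (16, 8, k, 30), (16, 8, k, 38), (16, 8, w, 20), (16, 8, w, 31), (24, 2, a, 30), (24, 2, m, 13), (24, 27, a, 30), (24, 27, m, 13), (24, 4, a, 30), (24, 4, m, 13)}.
σ[D <= B]: keep tuples satisfying D <= B → {(16, 1, k, 30), (16, 1, k, 38), (16, 1, w, 20), (16, 1, w, 31), (16, 8, k, 30), (16, 8, k, 38), (16, 8, w, 20), (16, 8, w, 31), (24, 2, a, 30), (24, 2, m, 13), (24, 4, a, 30), (24, 4, m, 13)}
σ[B >= D and E != w]: keep tuples satisfying B >= D and E != w → {(16, 1, k, 30), (16, 1, k, 38), (16, 8, k, 30), (16, 8, k, 38), (24, 2, a, 30), (24, 2, m, 13), (24, 4, a, 30), (24, 4, m, 13)}
Projecting to B, D, G: {(16, 1, 30), (16, 1, 38), (16, 8, 30), (16, 8, 38), (24, 2, 13), (24, 2, 30), (24, 4, 13), (24, 4, 30)}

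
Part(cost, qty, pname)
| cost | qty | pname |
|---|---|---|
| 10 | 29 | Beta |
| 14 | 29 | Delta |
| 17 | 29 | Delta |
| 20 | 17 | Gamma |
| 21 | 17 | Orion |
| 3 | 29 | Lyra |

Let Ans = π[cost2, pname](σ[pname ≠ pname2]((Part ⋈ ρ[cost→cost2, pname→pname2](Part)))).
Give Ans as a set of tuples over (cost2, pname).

{(10, Delta), (10, Lyra), (14, Beta), (14, Lyra), (17, Beta), (17, Lyra), (20, Orion), (21, Gamma), (3, Beta), (3, Delta)}

ρ[cost→cost2, pname→pname2]: schema becomes (cost2, qty, pname2); tuples unchanged.
Part ⋈ ρ[cost→cost2, pname→pname2](Part) (natural join on qty): {(10, 29, Beta, 10, Beta), (10, 29, Beta, 14, Delta), (10, 29, Beta, 17, Delta), (10, 29, Beta, 3, Lyra), (14, 29, Delta, 10, Beta), (14, 29, Delta, 14, Delta), (14, 29, Delta, 17, Delta), (14, 29, Delta, 3, Lyra), (17, 29, Delta, 10, Beta), (17, 29, Delta, 14, Delta), (17, 29, Delta, 17, Delta), (17, 29, Delta, 3, Lyra), (20, 17, Gamma, 20, Gamma), (20, 17, Gamma, 21, Orion), (21, 17, Orion, 20, Gamma), (21, 17, Orion, 21, Orion), (3, 29, Lyra, 10, Beta), (3, 29, Lyra, 14, Delta), (3, 29, Lyra, 17, Delta), (3, 29, Lyra, 3, Lyra)}
Selection pname ≠ pname2: {(10, 29, Beta, 14, Delta), (10, 29, Beta, 17, Delta), (10, 29, Beta, 3, Lyra), (14, 29, Delta, 10, Beta), (14, 29, Delta, 3, Lyra), (17, 29, Delta, 10, Beta), (17, 29, Delta, 3, Lyra), (20, 17, Gamma, 21, Orion), (21, 17, Orion, 20, Gamma), (3, 29, Lyra, 10, Beta), (3, 29, Lyra, 14, Delta), (3, 29, Lyra, 17, Delta)}
π_{cost2, pname} gives {(10, Delta), (10, Lyra), (14, Beta), (14, Lyra), (17, Beta), (17, Lyra), (20, Orion), (21, Gamma), (3, Beta), (3, Delta)} (2 duplicate(s) eliminated).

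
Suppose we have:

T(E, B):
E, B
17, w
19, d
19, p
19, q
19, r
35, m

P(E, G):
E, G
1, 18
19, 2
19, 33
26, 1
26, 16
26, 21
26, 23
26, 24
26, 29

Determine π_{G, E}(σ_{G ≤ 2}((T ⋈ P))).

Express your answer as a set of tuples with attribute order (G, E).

Joining T and P on E yields {(19, d, 2), (19, d, 33), (19, p, 2), (19, p, 33), (19, q, 2), (19, q, 33), (19, r, 2), (19, r, 33)}.
Selection G ≤ 2: {(19, d, 2), (19, p, 2), (19, q, 2), (19, r, 2)}
π[G, E]: project onto (G, E) (3 duplicate(s) eliminated) → {(2, 19)}

{(2, 19)}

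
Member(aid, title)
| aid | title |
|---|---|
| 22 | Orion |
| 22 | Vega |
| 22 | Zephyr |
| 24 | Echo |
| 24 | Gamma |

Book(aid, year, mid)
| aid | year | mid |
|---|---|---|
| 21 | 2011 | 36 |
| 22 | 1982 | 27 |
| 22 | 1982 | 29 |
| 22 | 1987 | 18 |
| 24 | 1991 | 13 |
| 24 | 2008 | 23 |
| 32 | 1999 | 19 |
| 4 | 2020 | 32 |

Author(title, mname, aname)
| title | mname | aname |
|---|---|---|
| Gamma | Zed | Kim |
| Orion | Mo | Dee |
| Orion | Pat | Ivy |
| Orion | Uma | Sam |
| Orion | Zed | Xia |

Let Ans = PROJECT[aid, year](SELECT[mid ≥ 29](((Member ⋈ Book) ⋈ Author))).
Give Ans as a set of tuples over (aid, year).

{(22, 1982)}

Joining Member and Book on aid yields {(22, Orion, 1982, 27), (22, Orion, 1982, 29), (22, Orion, 1987, 18), (22, Vega, 1982, 27), (22, Vega, 1982, 29), (22, Vega, 1987, 18), (22, Zephyr, 1982, 27), (22, Zephyr, 1982, 29), (22, Zephyr, 1987, 18), (24, Echo, 1991, 13), (24, Echo, 2008, 23), (24, Gamma, 1991, 13), (24, Gamma, 2008, 23)}.
Joining (Member ⋈ Book) and Author on title yields {(22, Orion, 1982, 27, Mo, Dee), (22, Orion, 1982, 27, Pat, Ivy), (22, Orion, 1982, 27, Uma, Sam), (22, Orion, 1982, 27, Zed, Xia), (22, Orion, 1982, 29, Mo, Dee), (22, Orion, 1982, 29, Pat, Ivy), (22, Orion, 1982, 29, Uma, Sam), (22, Orion, 1982, 29, Zed, Xia), (22, Orion, 1987, 18, Mo, Dee), (22, Orion, 1987, 18, Pat, Ivy), (22, Orion, 1987, 18, Uma, Sam), (22, Orion, 1987, 18, Zed, Xia), (24, Gamma, 1991, 13, Zed, Kim), (24, Gamma, 2008, 23, Zed, Kim)}.
σ[mid ≥ 29]: keep tuples satisfying mid ≥ 29 → {(22, Orion, 1982, 29, Mo, Dee), (22, Orion, 1982, 29, Pat, Ivy), (22, Orion, 1982, 29, Uma, Sam), (22, Orion, 1982, 29, Zed, Xia)}
π[aid, year]: project onto (aid, year) (3 duplicate(s) eliminated) → {(22, 1982)}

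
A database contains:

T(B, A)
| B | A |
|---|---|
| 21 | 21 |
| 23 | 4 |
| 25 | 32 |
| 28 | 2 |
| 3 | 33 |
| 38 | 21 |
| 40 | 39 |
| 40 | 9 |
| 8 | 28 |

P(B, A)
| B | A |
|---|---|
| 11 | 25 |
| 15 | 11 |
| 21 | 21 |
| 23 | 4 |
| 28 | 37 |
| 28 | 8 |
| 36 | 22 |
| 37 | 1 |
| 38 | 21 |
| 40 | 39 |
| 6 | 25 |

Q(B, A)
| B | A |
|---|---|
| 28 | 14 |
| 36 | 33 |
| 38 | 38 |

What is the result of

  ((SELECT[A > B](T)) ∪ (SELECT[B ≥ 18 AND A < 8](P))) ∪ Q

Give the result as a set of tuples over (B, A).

Filtering on A > B leaves {(25, 32), (3, 33), (8, 28)}.
Filtering on B ≥ 18 AND A < 8 leaves {(23, 4), (37, 1)}.
Union: {(25, 32), (3, 33), (8, 28)} with {(23, 4), (37, 1)} → {(23, 4), (25, 32), (3, 33), (37, 1), (8, 28)}
Union: {(23, 4), (25, 32), (3, 33), (37, 1), (8, 28)} with {(28, 14), (36, 33), (38, 38)} → {(23, 4), (25, 32), (28, 14), (3, 33), (36, 33), (37, 1), (38, 38), (8, 28)}

{(23, 4), (25, 32), (28, 14), (3, 33), (36, 33), (37, 1), (38, 38), (8, 28)}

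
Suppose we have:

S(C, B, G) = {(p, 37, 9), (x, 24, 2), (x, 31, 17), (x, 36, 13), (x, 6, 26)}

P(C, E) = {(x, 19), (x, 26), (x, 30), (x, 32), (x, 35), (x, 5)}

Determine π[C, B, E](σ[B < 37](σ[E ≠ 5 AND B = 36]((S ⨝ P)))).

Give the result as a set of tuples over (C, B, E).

{(x, 36, 19), (x, 36, 26), (x, 36, 30), (x, 36, 32), (x, 36, 35)}

S ⋈ P (natural join on C): {(x, 24, 2, 19), (x, 24, 2, 26), (x, 24, 2, 30), (x, 24, 2, 32), (x, 24, 2, 35), (x, 24, 2, 5), (x, 31, 17, 19), (x, 31, 17, 26), (x, 31, 17, 30), (x, 31, 17, 32), (x, 31, 17, 35), (x, 31, 17, 5), (x, 36, 13, 19), (x, 36, 13, 26), (x, 36, 13, 30), (x, 36, 13, 32), (x, 36, 13, 35), (x, 36, 13, 5), (x, 6, 26, 19), (x, 6, 26, 26), (x, 6, 26, 30), (x, 6, 26, 32), (x, 6, 26, 35), (x, 6, 26, 5)}
Apply σ_{E ≠ 5 AND B = 36}; surviving tuples: {(x, 36, 13, 19), (x, 36, 13, 26), (x, 36, 13, 30), (x, 36, 13, 32), (x, 36, 13, 35)}
Apply σ_{B < 37}; surviving tuples: {(x, 36, 13, 19), (x, 36, 13, 26), (x, 36, 13, 30), (x, 36, 13, 32), (x, 36, 13, 35)}
Projecting to C, B, E: {(x, 36, 19), (x, 36, 26), (x, 36, 30), (x, 36, 32), (x, 36, 35)}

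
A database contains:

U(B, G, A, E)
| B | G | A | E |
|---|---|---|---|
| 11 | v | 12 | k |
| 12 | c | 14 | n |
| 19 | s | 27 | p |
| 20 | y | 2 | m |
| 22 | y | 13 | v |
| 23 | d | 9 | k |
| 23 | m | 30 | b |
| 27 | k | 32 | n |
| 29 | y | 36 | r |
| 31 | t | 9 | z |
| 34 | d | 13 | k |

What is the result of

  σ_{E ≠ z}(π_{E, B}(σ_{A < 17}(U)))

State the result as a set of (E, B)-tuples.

{(k, 11), (k, 23), (k, 34), (m, 20), (n, 12), (v, 22)}

Apply σ_{A < 17}; surviving tuples: {(11, v, 12, k), (12, c, 14, n), (20, y, 2, m), (22, y, 13, v), (23, d, 9, k), (31, t, 9, z), (34, d, 13, k)}
π[E, B]: project onto (E, B) → {(k, 11), (k, 23), (k, 34), (m, 20), (n, 12), (v, 22), (z, 31)}
Apply σ_{E ≠ z}; surviving tuples: {(k, 11), (k, 23), (k, 34), (m, 20), (n, 12), (v, 22)}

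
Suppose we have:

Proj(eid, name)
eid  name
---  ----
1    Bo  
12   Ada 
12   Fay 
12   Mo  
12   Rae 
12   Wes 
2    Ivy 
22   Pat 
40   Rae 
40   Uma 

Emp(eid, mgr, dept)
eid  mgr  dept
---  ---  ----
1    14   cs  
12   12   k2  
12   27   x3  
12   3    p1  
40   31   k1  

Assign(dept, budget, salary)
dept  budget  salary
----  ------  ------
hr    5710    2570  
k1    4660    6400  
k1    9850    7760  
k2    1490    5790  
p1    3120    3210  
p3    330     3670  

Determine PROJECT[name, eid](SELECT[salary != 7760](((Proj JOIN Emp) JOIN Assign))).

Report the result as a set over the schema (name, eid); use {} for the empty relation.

Natural join on eid: {(1, Bo, 14, cs), (12, Ada, 12, k2), (12, Ada, 27, x3), (12, Ada, 3, p1), (12, Fay, 12, k2), (12, Fay, 27, x3), (12, Fay, 3, p1), (12, Mo, 12, k2), (12, Mo, 27, x3), (12, Mo, 3, p1), (12, Rae, 12, k2), (12, Rae, 27, x3), (12, Rae, 3, p1), (12, Wes, 12, k2), (12, Wes, 27, x3), (12, Wes, 3, p1), (40, Rae, 31, k1), (40, Uma, 31, k1)}
Natural join on dept: {(12, Ada, 12, k2, 1490, 5790), (12, Ada, 3, p1, 3120, 3210), (12, Fay, 12, k2, 1490, 5790), (12, Fay, 3, p1, 3120, 3210), (12, Mo, 12, k2, 1490, 5790), (12, Mo, 3, p1, 3120, 3210), (12, Rae, 12, k2, 1490, 5790), (12, Rae, 3, p1, 3120, 3210), (12, Wes, 12, k2, 1490, 5790), (12, Wes, 3, p1, 3120, 3210), (40, Rae, 31, k1, 4660, 6400), (40, Rae, 31, k1, 9850, 7760), (40, Uma, 31, k1, 4660, 6400), (40, Uma, 31, k1, 9850, 7760)}
Selection salary != 7760: {(12, Ada, 12, k2, 1490, 5790), (12, Ada, 3, p1, 3120, 3210), (12, Fay, 12, k2, 1490, 5790), (12, Fay, 3, p1, 3120, 3210), (12, Mo, 12, k2, 1490, 5790), (12, Mo, 3, p1, 3120, 3210), (12, Rae, 12, k2, 1490, 5790), (12, Rae, 3, p1, 3120, 3210), (12, Wes, 12, k2, 1490, 5790), (12, Wes, 3, p1, 3120, 3210), (40, Rae, 31, k1, 4660, 6400), (40, Uma, 31, k1, 4660, 6400)}
π_{name, eid} gives {(Ada, 12), (Fay, 12), (Mo, 12), (Rae, 12), (Rae, 40), (Uma, 40), (Wes, 12)} (5 duplicate(s) eliminated).

{(Ada, 12), (Fay, 12), (Mo, 12), (Rae, 12), (Rae, 40), (Uma, 40), (Wes, 12)}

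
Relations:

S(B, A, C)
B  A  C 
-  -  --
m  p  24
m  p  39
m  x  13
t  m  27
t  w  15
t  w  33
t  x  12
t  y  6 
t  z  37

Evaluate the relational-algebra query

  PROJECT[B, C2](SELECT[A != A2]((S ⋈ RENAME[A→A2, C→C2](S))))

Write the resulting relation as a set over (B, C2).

ρ[A→A2, C→C2]: schema becomes (B, A2, C2); tuples unchanged.
Joining S and RENAME[A→A2, C→C2](S) on B yields {(m, p, 24, p, 24), (m, p, 24, p, 39), (m, p, 24, x, 13), (m, p, 39, p, 24), (m, p, 39, p, 39), (m, p, 39, x, 13), (m, x, 13, p, 24), (m, x, 13, p, 39), (m, x, 13, x, 13), (t, m, 27, m, 27), (t, m, 27, w, 15), (t, m, 27, w, 33), (t, m, 27, x, 12), (t, m, 27, y, 6), (t, m, 27, z, 37), (t, w, 15, m, 27), (t, w, 15, w, 15), (t, w, 15, w, 33), (t, w, 15, x, 12), (t, w, 15, y, 6), (t, w, 15, z, 37), (t, w, 33, m, 27), (t, w, 33, w, 15), (t, w, 33, w, 33), (t, w, 33, x, 12), (t, w, 33, y, 6), (t, w, 33, z, 37), (t, x, 12, m, 27), (t, x, 12, w, 15), (t, x, 12, w, 33), (t, x, 12, x, 12), (t, x, 12, y, 6), (t, x, 12, z, 37), (t, y, 6, m, 27), (t, y, 6, w, 15), (t, y, 6, w, 33), (t, y, 6, x, 12), (t, y, 6, y, 6), (t, y, 6, z, 37), (t, z, 37, m, 27), (t, z, 37, w, 15), (t, z, 37, w, 33), (t, z, 37, x, 12), (t, z, 37, y, 6), (t, z, 37, z, 37)}.
σ[A != A2]: keep tuples satisfying A != A2 → {(m, p, 24, x, 13), (m, p, 39, x, 13), (m, x, 13, p, 24), (m, x, 13, p, 39), (t, m, 27, w, 15), (t, m, 27, w, 33), (t, m, 27, x, 12), (t, m, 27, y, 6), (t, m, 27, z, 37), (t, w, 15, m, 27), (t, w, 15, x, 12), (t, w, 15, y, 6), (t, w, 15, z, 37), (t, w, 33, m, 27), (t, w, 33, x, 12), (t, w, 33, y, 6), (t, w, 33, z, 37), (t, x, 12, m, 27), (t, x, 12, w, 15), (t, x, 12, w, 33), (t, x, 12, y, 6), (t, x, 12, z, 37), (t, y, 6, m, 27), (t, y, 6, w, 15), (t, y, 6, w, 33), (t, y, 6, x, 12), (t, y, 6, z, 37), (t, z, 37, m, 27), (t, z, 37, w, 15), (t, z, 37, w, 33), (t, z, 37, x, 12), (t, z, 37, y, 6)}
π_{B, C2} gives {(m, 13), (m, 24), (m, 39), (t, 12), (t, 15), (t, 27), (t, 33), (t, 37), (t, 6)} (23 duplicate(s) eliminated).

{(m, 13), (m, 24), (m, 39), (t, 12), (t, 15), (t, 27), (t, 33), (t, 37), (t, 6)}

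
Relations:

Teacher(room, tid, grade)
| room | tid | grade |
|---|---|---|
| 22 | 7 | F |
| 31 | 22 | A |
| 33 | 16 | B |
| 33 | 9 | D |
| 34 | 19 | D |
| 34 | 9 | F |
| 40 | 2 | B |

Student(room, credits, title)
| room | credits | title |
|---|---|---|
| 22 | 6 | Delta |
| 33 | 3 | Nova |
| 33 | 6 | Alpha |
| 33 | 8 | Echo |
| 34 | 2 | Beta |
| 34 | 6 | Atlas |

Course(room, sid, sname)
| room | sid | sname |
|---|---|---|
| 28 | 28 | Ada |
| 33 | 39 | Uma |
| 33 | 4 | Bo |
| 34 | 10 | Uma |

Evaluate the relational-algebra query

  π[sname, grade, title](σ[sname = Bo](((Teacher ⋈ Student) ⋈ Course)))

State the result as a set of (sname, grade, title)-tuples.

Joining Teacher and Student on room yields {(22, 7, F, 6, Delta), (33, 16, B, 3, Nova), (33, 16, B, 6, Alpha), (33, 16, B, 8, Echo), (33, 9, D, 3, Nova), (33, 9, D, 6, Alpha), (33, 9, D, 8, Echo), (34, 19, D, 2, Beta), (34, 19, D, 6, Atlas), (34, 9, F, 2, Beta), (34, 9, F, 6, Atlas)}.
Joining (Teacher ⋈ Student) and Course on room yields {(33, 16, B, 3, Nova, 39, Uma), (33, 16, B, 3, Nova, 4, Bo), (33, 16, B, 6, Alpha, 39, Uma), (33, 16, B, 6, Alpha, 4, Bo), (33, 16, B, 8, Echo, 39, Uma), (33, 16, B, 8, Echo, 4, Bo), (33, 9, D, 3, Nova, 39, Uma), (33, 9, D, 3, Nova, 4, Bo), (33, 9, D, 6, Alpha, 39, Uma), (33, 9, D, 6, Alpha, 4, Bo), (33, 9, D, 8, Echo, 39, Uma), (33, 9, D, 8, Echo, 4, Bo), (34, 19, D, 2, Beta, 10, Uma), (34, 19, D, 6, Atlas, 10, Uma), (34, 9, F, 2, Beta, 10, Uma), (34, 9, F, 6, Atlas, 10, Uma)}.
σ[sname = Bo]: keep tuples satisfying sname = Bo → {(33, 16, B, 3, Nova, 4, Bo), (33, 16, B, 6, Alpha, 4, Bo), (33, 16, B, 8, Echo, 4, Bo), (33, 9, D, 3, Nova, 4, Bo), (33, 9, D, 6, Alpha, 4, Bo), (33, 9, D, 8, Echo, 4, Bo)}
π_{sname, grade, title} gives {(Bo, B, Alpha), (Bo, B, Echo), (Bo, B, Nova), (Bo, D, Alpha), (Bo, D, Echo), (Bo, D, Nova)}.

{(Bo, B, Alpha), (Bo, B, Echo), (Bo, B, Nova), (Bo, D, Alpha), (Bo, D, Echo), (Bo, D, Nova)}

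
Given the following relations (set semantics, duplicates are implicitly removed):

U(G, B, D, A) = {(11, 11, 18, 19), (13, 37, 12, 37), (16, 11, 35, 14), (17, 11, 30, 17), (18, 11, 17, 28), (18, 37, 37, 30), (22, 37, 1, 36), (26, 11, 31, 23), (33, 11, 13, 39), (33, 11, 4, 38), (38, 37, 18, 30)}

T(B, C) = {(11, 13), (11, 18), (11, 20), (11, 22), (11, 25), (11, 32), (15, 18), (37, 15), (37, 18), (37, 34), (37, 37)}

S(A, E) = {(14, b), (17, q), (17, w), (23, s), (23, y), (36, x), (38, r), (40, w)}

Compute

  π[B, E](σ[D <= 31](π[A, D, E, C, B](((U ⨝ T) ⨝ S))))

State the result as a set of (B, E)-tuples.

{(11, q), (11, r), (11, s), (11, w), (11, y), (37, x)}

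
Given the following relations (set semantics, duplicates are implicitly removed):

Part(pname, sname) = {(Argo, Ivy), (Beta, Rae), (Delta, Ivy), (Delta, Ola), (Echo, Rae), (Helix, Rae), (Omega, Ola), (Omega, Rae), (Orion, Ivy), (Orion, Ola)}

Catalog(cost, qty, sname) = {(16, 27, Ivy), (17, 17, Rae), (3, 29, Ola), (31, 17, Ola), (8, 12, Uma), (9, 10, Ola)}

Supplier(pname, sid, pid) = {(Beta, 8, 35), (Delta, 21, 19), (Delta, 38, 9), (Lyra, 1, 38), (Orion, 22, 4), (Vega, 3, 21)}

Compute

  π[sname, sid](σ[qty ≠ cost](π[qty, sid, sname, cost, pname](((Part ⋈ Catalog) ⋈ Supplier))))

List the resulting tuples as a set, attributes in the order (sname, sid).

Natural join on sname: {(Argo, Ivy, 16, 27), (Beta, Rae, 17, 17), (Delta, Ivy, 16, 27), (Delta, Ola, 3, 29), (Delta, Ola, 31, 17), (Delta, Ola, 9, 10), (Echo, Rae, 17, 17), (Helix, Rae, 17, 17), (Omega, Ola, 3, 29), (Omega, Ola, 31, 17), (Omega, Ola, 9, 10), (Omega, Rae, 17, 17), (Orion, Ivy, 16, 27), (Orion, Ola, 3, 29), (Orion, Ola, 31, 17), (Orion, Ola, 9, 10)}
Natural join on pname: {(Beta, Rae, 17, 17, 8, 35), (Delta, Ivy, 16, 27, 21, 19), (Delta, Ivy, 16, 27, 38, 9), (Delta, Ola, 3, 29, 21, 19), (Delta, Ola, 3, 29, 38, 9), (Delta, Ola, 31, 17, 21, 19), (Delta, Ola, 31, 17, 38, 9), (Delta, Ola, 9, 10, 21, 19), (Delta, Ola, 9, 10, 38, 9), (Orion, Ivy, 16, 27, 22, 4), (Orion, Ola, 3, 29, 22, 4), (Orion, Ola, 31, 17, 22, 4), (Orion, Ola, 9, 10, 22, 4)}
π[qty, sid, sname, cost, pname]: project onto (qty, sid, sname, cost, pname) → {(10, 21, Ola, 9, Delta), (10, 22, Ola, 9, Orion), (10, 38, Ola, 9, Delta), (17, 21, Ola, 31, Delta), (17, 22, Ola, 31, Orion), (17, 38, Ola, 31, Delta), (17, 8, Rae, 17, Beta), (27, 21, Ivy, 16, Delta), (27, 22, Ivy, 16, Orion), (27, 38, Ivy, 16, Delta), (29, 21, Ola, 3, Delta), (29, 22, Ola, 3, Orion), (29, 38, Ola, 3, Delta)}
σ[qty ≠ cost]: keep tuples satisfying qty ≠ cost → {(10, 21, Ola, 9, Delta), (10, 22, Ola, 9, Orion), (10, 38, Ola, 9, Delta), (17, 21, Ola, 31, Delta), (17, 22, Ola, 31, Orion), (17, 38, Ola, 31, Delta), (27, 21, Ivy, 16, Delta), (27, 22, Ivy, 16, Orion), (27, 38, Ivy, 16, Delta), (29, 21, Ola, 3, Delta), (29, 22, Ola, 3, Orion), (29, 38, Ola, 3, Delta)}
π[sname, sid]: project onto (sname, sid) (6 duplicate(s) eliminated) → {(Ivy, 21), (Ivy, 22), (Ivy, 38), (Ola, 21), (Ola, 22), (Ola, 38)}

{(Ivy, 21), (Ivy, 22), (Ivy, 38), (Ola, 21), (Ola, 22), (Ola, 38)}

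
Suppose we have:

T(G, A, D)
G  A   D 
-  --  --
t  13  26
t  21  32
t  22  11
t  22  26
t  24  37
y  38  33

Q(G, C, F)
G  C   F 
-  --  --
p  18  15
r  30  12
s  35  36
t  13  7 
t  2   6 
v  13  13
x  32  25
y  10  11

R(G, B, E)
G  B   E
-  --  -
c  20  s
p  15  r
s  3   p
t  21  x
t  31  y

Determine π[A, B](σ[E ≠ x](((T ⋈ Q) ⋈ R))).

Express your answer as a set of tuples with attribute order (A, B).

T ⋈ Q (natural join on G): {(t, 13, 26, 13, 7), (t, 13, 26, 2, 6), (t, 21, 32, 13, 7), (t, 21, 32, 2, 6), (t, 22, 11, 13, 7), (t, 22, 11, 2, 6), (t, 22, 26, 13, 7), (t, 22, 26, 2, 6), (t, 24, 37, 13, 7), (t, 24, 37, 2, 6), (y, 38, 33, 10, 11)}
(T ⋈ Q) ⋈ R (natural join on G): {(t, 13, 26, 13, 7, 21, x), (t, 13, 26, 13, 7, 31, y), (t, 13, 26, 2, 6, 21, x), (t, 13, 26, 2, 6, 31, y), (t, 21, 32, 13, 7, 21, x), (t, 21, 32, 13, 7, 31, y), (t, 21, 32, 2, 6, 21, x), (t, 21, 32, 2, 6, 31, y), (t, 22, 11, 13, 7, 21, x), (t, 22, 11, 13, 7, 31, y), (t, 22, 11, 2, 6, 21, x), (t, 22, 11, 2, 6, 31, y), (t, 22, 26, 13, 7, 21, x), (t, 22, 26, 13, 7, 31, y), (t, 22, 26, 2, 6, 21, x), (t, 22, 26, 2, 6, 31, y), (t, 24, 37, 13, 7, 21, x), (t, 24, 37, 13, 7, 31, y), (t, 24, 37, 2, 6, 21, x), (t, 24, 37, 2, 6, 31, y)}
Apply σ_{E ≠ x}; surviving tuples: {(t, 13, 26, 13, 7, 31, y), (t, 13, 26, 2, 6, 31, y), (t, 21, 32, 13, 7, 31, y), (t, 21, 32, 2, 6, 31, y), (t, 22, 11, 13, 7, 31, y), (t, 22, 11, 2, 6, 31, y), (t, 22, 26, 13, 7, 31, y), (t, 22, 26, 2, 6, 31, y), (t, 24, 37, 13, 7, 31, y), (t, 24, 37, 2, 6, 31, y)}
π[A, B]: project onto (A, B) (6 duplicate(s) eliminated) → {(13, 31), (21, 31), (22, 31), (24, 31)}

{(13, 31), (21, 31), (22, 31), (24, 31)}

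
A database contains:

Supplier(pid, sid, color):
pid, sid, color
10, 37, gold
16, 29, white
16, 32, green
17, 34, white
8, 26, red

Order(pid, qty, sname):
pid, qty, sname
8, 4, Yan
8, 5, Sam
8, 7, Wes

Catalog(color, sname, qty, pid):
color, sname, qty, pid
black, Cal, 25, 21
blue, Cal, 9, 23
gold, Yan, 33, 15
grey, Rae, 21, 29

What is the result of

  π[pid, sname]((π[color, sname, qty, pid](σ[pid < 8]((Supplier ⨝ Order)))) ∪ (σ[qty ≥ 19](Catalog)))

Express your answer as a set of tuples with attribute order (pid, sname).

{(15, Yan), (21, Cal), (29, Rae)}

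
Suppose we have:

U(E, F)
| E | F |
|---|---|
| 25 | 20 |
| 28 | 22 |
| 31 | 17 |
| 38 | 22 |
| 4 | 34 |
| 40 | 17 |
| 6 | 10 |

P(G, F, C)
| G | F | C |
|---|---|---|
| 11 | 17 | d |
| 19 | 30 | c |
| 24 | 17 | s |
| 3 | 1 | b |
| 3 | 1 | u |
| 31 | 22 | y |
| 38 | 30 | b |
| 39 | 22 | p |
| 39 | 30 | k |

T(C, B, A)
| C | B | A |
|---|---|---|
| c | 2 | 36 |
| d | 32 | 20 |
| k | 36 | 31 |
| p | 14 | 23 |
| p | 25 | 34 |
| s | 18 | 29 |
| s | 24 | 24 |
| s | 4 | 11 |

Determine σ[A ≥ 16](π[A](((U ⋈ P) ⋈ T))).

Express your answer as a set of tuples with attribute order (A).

{20, 23, 24, 29, 34}

U ⋈ P (natural join on F): {(28, 22, 31, y), (28, 22, 39, p), (31, 17, 11, d), (31, 17, 24, s), (38, 22, 31, y), (38, 22, 39, p), (40, 17, 11, d), (40, 17, 24, s)}
(U ⋈ P) ⋈ T (natural join on C): {(28, 22, 39, p, 14, 23), (28, 22, 39, p, 25, 34), (31, 17, 11, d, 32, 20), (31, 17, 24, s, 18, 29), (31, 17, 24, s, 24, 24), (31, 17, 24, s, 4, 11), (38, 22, 39, p, 14, 23), (38, 22, 39, p, 25, 34), (40, 17, 11, d, 32, 20), (40, 17, 24, s, 18, 29), (40, 17, 24, s, 24, 24), (40, 17, 24, s, 4, 11)}
Projecting to A (6 duplicate(s) eliminated): {11, 20, 23, 24, 29, 34}
Apply σ_{A ≥ 16}; surviving tuples: {20, 23, 24, 29, 34}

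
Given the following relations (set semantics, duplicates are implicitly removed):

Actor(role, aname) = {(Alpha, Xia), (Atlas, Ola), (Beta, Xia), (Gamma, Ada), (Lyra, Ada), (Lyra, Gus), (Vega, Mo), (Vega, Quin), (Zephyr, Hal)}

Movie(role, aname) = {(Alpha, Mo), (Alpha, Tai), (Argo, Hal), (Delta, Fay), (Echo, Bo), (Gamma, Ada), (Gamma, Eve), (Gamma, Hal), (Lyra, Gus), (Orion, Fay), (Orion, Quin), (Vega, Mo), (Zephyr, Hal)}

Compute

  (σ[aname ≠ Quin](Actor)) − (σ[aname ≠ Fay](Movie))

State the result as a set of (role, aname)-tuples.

{(Alpha, Xia), (Atlas, Ola), (Beta, Xia), (Lyra, Ada)}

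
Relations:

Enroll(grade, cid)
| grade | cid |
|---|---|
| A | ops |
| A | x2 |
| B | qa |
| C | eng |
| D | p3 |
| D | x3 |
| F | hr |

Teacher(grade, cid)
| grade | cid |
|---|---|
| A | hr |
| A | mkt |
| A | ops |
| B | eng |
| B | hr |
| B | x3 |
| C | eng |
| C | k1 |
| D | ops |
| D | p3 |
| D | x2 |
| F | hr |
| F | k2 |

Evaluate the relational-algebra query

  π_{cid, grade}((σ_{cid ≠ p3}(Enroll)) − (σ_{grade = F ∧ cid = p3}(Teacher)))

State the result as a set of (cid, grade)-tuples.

{(eng, C), (hr, F), (ops, A), (qa, B), (x2, A), (x3, D)}

Selection cid ≠ p3: {(A, ops), (A, x2), (B, qa), (C, eng), (D, x3), (F, hr)}
Selection grade = F ∧ cid = p3: {}
Set difference of the two operands is {(A, ops), (A, x2), (B, qa), (C, eng), (D, x3), (F, hr)}.
Keep only column(s) cid, grade: {(eng, C), (hr, F), (ops, A), (qa, B), (x2, A), (x3, D)}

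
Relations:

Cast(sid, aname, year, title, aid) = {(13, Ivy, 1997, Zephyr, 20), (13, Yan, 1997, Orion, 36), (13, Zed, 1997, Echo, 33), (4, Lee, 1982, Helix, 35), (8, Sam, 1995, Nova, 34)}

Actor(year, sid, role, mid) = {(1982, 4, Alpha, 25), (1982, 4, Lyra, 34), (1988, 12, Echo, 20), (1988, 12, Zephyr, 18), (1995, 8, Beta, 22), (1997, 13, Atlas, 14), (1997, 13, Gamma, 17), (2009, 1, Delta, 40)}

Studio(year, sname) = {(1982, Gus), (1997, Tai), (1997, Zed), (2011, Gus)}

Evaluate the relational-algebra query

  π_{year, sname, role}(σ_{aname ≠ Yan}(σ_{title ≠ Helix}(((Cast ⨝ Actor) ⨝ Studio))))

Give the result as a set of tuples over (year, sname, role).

{(1997, Tai, Atlas), (1997, Tai, Gamma), (1997, Zed, Atlas), (1997, Zed, Gamma)}

Cast ⋈ Actor (natural join on sid, year): {(13, Ivy, 1997, Zephyr, 20, Atlas, 14), (13, Ivy, 1997, Zephyr, 20, Gamma, 17), (13, Yan, 1997, Orion, 36, Atlas, 14), (13, Yan, 1997, Orion, 36, Gamma, 17), (13, Zed, 1997, Echo, 33, Atlas, 14), (13, Zed, 1997, Echo, 33, Gamma, 17), (4, Lee, 1982, Helix, 35, Alpha, 25), (4, Lee, 1982, Helix, 35, Lyra, 34), (8, Sam, 1995, Nova, 34, Beta, 22)}
(Cast ⨝ Actor) ⋈ Studio (natural join on year): {(13, Ivy, 1997, Zephyr, 20, Atlas, 14, Tai), (13, Ivy, 1997, Zephyr, 20, Atlas, 14, Zed), (13, Ivy, 1997, Zephyr, 20, Gamma, 17, Tai), (13, Ivy, 1997, Zephyr, 20, Gamma, 17, Zed), (13, Yan, 1997, Orion, 36, Atlas, 14, Tai), (13, Yan, 1997, Orion, 36, Atlas, 14, Zed), (13, Yan, 1997, Orion, 36, Gamma, 17, Tai), (13, Yan, 1997, Orion, 36, Gamma, 17, Zed), (13, Zed, 1997, Echo, 33, Atlas, 14, Tai), (13, Zed, 1997, Echo, 33, Atlas, 14, Zed), (13, Zed, 1997, Echo, 33, Gamma, 17, Tai), (13, Zed, 1997, Echo, 33, Gamma, 17, Zed), (4, Lee, 1982, Helix, 35, Alpha, 25, Gus), (4, Lee, 1982, Helix, 35, Lyra, 34, Gus)}
Filtering on title ≠ Helix leaves {(13, Ivy, 1997, Zephyr, 20, Atlas, 14, Tai), (13, Ivy, 1997, Zephyr, 20, Atlas, 14, Zed), (13, Ivy, 1997, Zephyr, 20, Gamma, 17, Tai), (13, Ivy, 1997, Zephyr, 20, Gamma, 17, Zed), (13, Yan, 1997, Orion, 36, Atlas, 14, Tai), (13, Yan, 1997, Orion, 36, Atlas, 14, Zed), (13, Yan, 1997, Orion, 36, Gamma, 17, Tai), (13, Yan, 1997, Orion, 36, Gamma, 17, Zed), (13, Zed, 1997, Echo, 33, Atlas, 14, Tai), (13, Zed, 1997, Echo, 33, Atlas, 14, Zed), (13, Zed, 1997, Echo, 33, Gamma, 17, Tai), (13, Zed, 1997, Echo, 33, Gamma, 17, Zed)}.
Filtering on aname ≠ Yan leaves {(13, Ivy, 1997, Zephyr, 20, Atlas, 14, Tai), (13, Ivy, 1997, Zephyr, 20, Atlas, 14, Zed), (13, Ivy, 1997, Zephyr, 20, Gamma, 17, Tai), (13, Ivy, 1997, Zephyr, 20, Gamma, 17, Zed), (13, Zed, 1997, Echo, 33, Atlas, 14, Tai), (13, Zed, 1997, Echo, 33, Atlas, 14, Zed), (13, Zed, 1997, Echo, 33, Gamma, 17, Tai), (13, Zed, 1997, Echo, 33, Gamma, 17, Zed)}.
Keep only column(s) year, sname, role (4 duplicate(s) eliminated): {(1997, Tai, Atlas), (1997, Tai, Gamma), (1997, Zed, Atlas), (1997, Zed, Gamma)}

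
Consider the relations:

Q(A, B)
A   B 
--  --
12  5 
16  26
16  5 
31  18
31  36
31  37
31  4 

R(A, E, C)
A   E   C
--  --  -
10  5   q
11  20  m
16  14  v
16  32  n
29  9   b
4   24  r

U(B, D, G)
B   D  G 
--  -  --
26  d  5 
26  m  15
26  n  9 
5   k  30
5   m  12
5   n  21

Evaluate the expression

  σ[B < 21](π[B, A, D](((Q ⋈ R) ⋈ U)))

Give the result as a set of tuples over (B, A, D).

{(5, 16, k), (5, 16, m), (5, 16, n)}

Q ⋈ R (natural join on A): {(16, 26, 14, v), (16, 26, 32, n), (16, 5, 14, v), (16, 5, 32, n)}
(Q ⋈ R) ⋈ U (natural join on B): {(16, 26, 14, v, d, 5), (16, 26, 14, v, m, 15), (16, 26, 14, v, n, 9), (16, 26, 32, n, d, 5), (16, 26, 32, n, m, 15), (16, 26, 32, n, n, 9), (16, 5, 14, v, k, 30), (16, 5, 14, v, m, 12), (16, 5, 14, v, n, 21), (16, 5, 32, n, k, 30), (16, 5, 32, n, m, 12), (16, 5, 32, n, n, 21)}
Keep only column(s) B, A, D (6 duplicate(s) eliminated): {(26, 16, d), (26, 16, m), (26, 16, n), (5, 16, k), (5, 16, m), (5, 16, n)}
σ[B < 21]: keep tuples satisfying B < 21 → {(5, 16, k), (5, 16, m), (5, 16, n)}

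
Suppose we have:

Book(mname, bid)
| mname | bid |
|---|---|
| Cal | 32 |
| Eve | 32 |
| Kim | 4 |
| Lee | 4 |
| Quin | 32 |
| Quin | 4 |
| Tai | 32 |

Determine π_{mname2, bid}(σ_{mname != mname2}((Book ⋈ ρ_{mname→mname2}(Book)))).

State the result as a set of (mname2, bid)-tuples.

ρ[mname→mname2]: schema becomes (mname2, bid); tuples unchanged.
Book ⋈ ρ_{mname→mname2}(Book) (natural join on bid): {(Cal, 32, Cal), (Cal, 32, Eve), (Cal, 32, Quin), (Cal, 32, Tai), (Eve, 32, Cal), (Eve, 32, Eve), (Eve, 32, Quin), (Eve, 32, Tai), (Kim, 4, Kim), (Kim, 4, Lee), (Kim, 4, Quin), (Lee, 4, Kim), (Lee, 4, Lee), (Lee, 4, Quin), (Quin, 32, Cal), (Quin, 32, Eve), (Quin, 32, Quin), (Quin, 32, Tai), (Quin, 4, Kim), (Quin, 4, Lee), (Quin, 4, Quin), (Tai, 32, Cal), (Tai, 32, Eve), (Tai, 32, Quin), (Tai, 32, Tai)}
Selection mname != mname2: {(Cal, 32, Eve), (Cal, 32, Quin), (Cal, 32, Tai), (Eve, 32, Cal), (Eve, 32, Quin), (Eve, 32, Tai), (Kim, 4, Lee), (Kim, 4, Quin), (Lee, 4, Kim), (Lee, 4, Quin), (Quin, 32, Cal), (Quin, 32, Eve), (Quin, 32, Tai), (Quin, 4, Kim), (Quin, 4, Lee), (Tai, 32, Cal), (Tai, 32, Eve), (Tai, 32, Quin)}
Projecting to mname2, bid (11 duplicate(s) eliminated): {(Cal, 32), (Eve, 32), (Kim, 4), (Lee, 4), (Quin, 32), (Quin, 4), (Tai, 32)}

{(Cal, 32), (Eve, 32), (Kim, 4), (Lee, 4), (Quin, 32), (Quin, 4), (Tai, 32)}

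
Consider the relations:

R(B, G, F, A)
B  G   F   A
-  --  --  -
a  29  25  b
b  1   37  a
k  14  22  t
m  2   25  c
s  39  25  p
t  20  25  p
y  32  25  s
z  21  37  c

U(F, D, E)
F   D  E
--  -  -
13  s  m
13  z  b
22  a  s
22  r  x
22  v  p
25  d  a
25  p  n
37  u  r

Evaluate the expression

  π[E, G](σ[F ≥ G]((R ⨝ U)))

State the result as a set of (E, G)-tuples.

Natural join on F: {(a, 29, 25, b, d, a), (a, 29, 25, b, p, n), (b, 1, 37, a, u, r), (k, 14, 22, t, a, s), (k, 14, 22, t, r, x), (k, 14, 22, t, v, p), (m, 2, 25, c, d, a), (m, 2, 25, c, p, n), (s, 39, 25, p, d, a), (s, 39, 25, p, p, n), (t, 20, 25, p, d, a), (t, 20, 25, p, p, n), (y, 32, 25, s, d, a), (y, 32, 25, s, p, n), (z, 21, 37, c, u, r)}
Filtering on F ≥ G leaves {(b, 1, 37, a, u, r), (k, 14, 22, t, a, s), (k, 14, 22, t, r, x), (k, 14, 22, t, v, p), (m, 2, 25, c, d, a), (m, 2, 25, c, p, n), (t, 20, 25, p, d, a), (t, 20, 25, p, p, n), (z, 21, 37, c, u, r)}.
Keep only column(s) E, G: {(a, 2), (a, 20), (n, 2), (n, 20), (p, 14), (r, 1), (r, 21), (s, 14), (x, 14)}

{(a, 2), (a, 20), (n, 2), (n, 20), (p, 14), (r, 1), (r, 21), (s, 14), (x, 14)}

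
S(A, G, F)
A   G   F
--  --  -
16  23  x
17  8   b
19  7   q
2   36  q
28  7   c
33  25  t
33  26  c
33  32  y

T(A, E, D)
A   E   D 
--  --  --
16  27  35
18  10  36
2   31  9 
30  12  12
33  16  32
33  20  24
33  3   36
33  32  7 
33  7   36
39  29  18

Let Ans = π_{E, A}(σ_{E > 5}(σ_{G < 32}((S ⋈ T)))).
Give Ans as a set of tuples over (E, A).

{(16, 33), (20, 33), (27, 16), (32, 33), (7, 33)}

S ⋈ T (natural join on A): {(16, 23, x, 27, 35), (2, 36, q, 31, 9), (33, 25, t, 16, 32), (33, 25, t, 20, 24), (33, 25, t, 3, 36), (33, 25, t, 32, 7), (33, 25, t, 7, 36), (33, 26, c, 16, 32), (33, 26, c, 20, 24), (33, 26, c, 3, 36), (33, 26, c, 32, 7), (33, 26, c, 7, 36), (33, 32, y, 16, 32), (33, 32, y, 20, 24), (33, 32, y, 3, 36), (33, 32, y, 32, 7), (33, 32, y, 7, 36)}
σ[G < 32]: keep tuples satisfying G < 32 → {(16, 23, x, 27, 35), (33, 25, t, 16, 32), (33, 25, t, 20, 24), (33, 25, t, 3, 36), (33, 25, t, 32, 7), (33, 25, t, 7, 36), (33, 26, c, 16, 32), (33, 26, c, 20, 24), (33, 26, c, 3, 36), (33, 26, c, 32, 7), (33, 26, c, 7, 36)}
σ[E > 5]: keep tuples satisfying E > 5 → {(16, 23, x, 27, 35), (33, 25, t, 16, 32), (33, 25, t, 20, 24), (33, 25, t, 32, 7), (33, 25, t, 7, 36), (33, 26, c, 16, 32), (33, 26, c, 20, 24), (33, 26, c, 32, 7), (33, 26, c, 7, 36)}
π[E, A]: project onto (E, A) (4 duplicate(s) eliminated) → {(16, 33), (20, 33), (27, 16), (32, 33), (7, 33)}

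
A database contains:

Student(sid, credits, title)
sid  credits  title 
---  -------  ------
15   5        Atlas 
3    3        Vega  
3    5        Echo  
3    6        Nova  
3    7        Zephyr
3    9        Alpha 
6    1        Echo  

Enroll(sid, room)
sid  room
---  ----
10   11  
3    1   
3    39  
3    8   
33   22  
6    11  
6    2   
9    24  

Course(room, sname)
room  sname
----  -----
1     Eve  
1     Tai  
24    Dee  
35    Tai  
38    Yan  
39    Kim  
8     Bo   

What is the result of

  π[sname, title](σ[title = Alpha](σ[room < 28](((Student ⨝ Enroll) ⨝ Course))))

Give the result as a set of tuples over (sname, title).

{(Bo, Alpha), (Eve, Alpha), (Tai, Alpha)}

Student ⋈ Enroll (natural join on sid): {(3, 3, Vega, 1), (3, 3, Vega, 39), (3, 3, Vega, 8), (3, 5, Echo, 1), (3, 5, Echo, 39), (3, 5, Echo, 8), (3, 6, Nova, 1), (3, 6, Nova, 39), (3, 6, Nova, 8), (3, 7, Zephyr, 1), (3, 7, Zephyr, 39), (3, 7, Zephyr, 8), (3, 9, Alpha, 1), (3, 9, Alpha, 39), (3, 9, Alpha, 8), (6, 1, Echo, 11), (6, 1, Echo, 2)}
(Student ⨝ Enroll) ⋈ Course (natural join on room): {(3, 3, Vega, 1, Eve), (3, 3, Vega, 1, Tai), (3, 3, Vega, 39, Kim), (3, 3, Vega, 8, Bo), (3, 5, Echo, 1, Eve), (3, 5, Echo, 1, Tai), (3, 5, Echo, 39, Kim), (3, 5, Echo, 8, Bo), (3, 6, Nova, 1, Eve), (3, 6, Nova, 1, Tai), (3, 6, Nova, 39, Kim), (3, 6, Nova, 8, Bo), (3, 7, Zephyr, 1, Eve), (3, 7, Zephyr, 1, Tai), (3, 7, Zephyr, 39, Kim), (3, 7, Zephyr, 8, Bo), (3, 9, Alpha, 1, Eve), (3, 9, Alpha, 1, Tai), (3, 9, Alpha, 39, Kim), (3, 9, Alpha, 8, Bo)}
σ[room < 28]: keep tuples satisfying room < 28 → {(3, 3, Vega, 1, Eve), (3, 3, Vega, 1, Tai), (3, 3, Vega, 8, Bo), (3, 5, Echo, 1, Eve), (3, 5, Echo, 1, Tai), (3, 5, Echo, 8, Bo), (3, 6, Nova, 1, Eve), (3, 6, Nova, 1, Tai), (3, 6, Nova, 8, Bo), (3, 7, Zephyr, 1, Eve), (3, 7, Zephyr, 1, Tai), (3, 7, Zephyr, 8, Bo), (3, 9, Alpha, 1, Eve), (3, 9, Alpha, 1, Tai), (3, 9, Alpha, 8, Bo)}
σ[title = Alpha]: keep tuples satisfying title = Alpha → {(3, 9, Alpha, 1, Eve), (3, 9, Alpha, 1, Tai), (3, 9, Alpha, 8, Bo)}
π_{sname, title} gives {(Bo, Alpha), (Eve, Alpha), (Tai, Alpha)}.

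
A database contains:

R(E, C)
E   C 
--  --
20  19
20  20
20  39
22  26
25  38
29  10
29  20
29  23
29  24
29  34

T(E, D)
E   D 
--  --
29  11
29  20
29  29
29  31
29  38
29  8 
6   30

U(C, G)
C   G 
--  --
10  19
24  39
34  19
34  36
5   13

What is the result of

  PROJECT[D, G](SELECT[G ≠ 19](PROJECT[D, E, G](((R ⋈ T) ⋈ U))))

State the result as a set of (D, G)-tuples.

{(11, 36), (11, 39), (20, 36), (20, 39), (29, 36), (29, 39), (31, 36), (31, 39), (38, 36), (38, 39), (8, 36), (8, 39)}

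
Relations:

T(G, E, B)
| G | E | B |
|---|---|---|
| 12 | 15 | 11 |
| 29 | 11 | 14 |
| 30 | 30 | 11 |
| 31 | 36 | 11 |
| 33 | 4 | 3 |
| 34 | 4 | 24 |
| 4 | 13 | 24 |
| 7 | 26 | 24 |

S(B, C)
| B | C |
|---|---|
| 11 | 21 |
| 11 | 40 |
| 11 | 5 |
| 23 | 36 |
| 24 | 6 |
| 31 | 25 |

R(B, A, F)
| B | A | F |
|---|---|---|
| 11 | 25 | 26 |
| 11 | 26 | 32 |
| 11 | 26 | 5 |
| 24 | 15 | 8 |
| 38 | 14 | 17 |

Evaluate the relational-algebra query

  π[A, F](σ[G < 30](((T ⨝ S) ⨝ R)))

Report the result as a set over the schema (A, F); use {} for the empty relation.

{(15, 8), (25, 26), (26, 32), (26, 5)}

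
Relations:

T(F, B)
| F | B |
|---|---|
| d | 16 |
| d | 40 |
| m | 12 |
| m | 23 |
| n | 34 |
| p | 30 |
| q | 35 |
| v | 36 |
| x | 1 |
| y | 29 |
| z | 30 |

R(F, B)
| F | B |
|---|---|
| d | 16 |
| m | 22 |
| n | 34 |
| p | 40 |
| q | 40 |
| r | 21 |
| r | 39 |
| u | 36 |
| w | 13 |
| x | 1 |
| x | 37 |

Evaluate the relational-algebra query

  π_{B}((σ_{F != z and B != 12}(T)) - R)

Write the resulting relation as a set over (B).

{23, 29, 30, 35, 36, 40}

Selection F != z and B != 12: {(d, 16), (d, 40), (m, 23), (n, 34), (p, 30), (q, 35), (v, 36), (x, 1), (y, 29)}
Difference: {(d, 16), (d, 40), (m, 23), (n, 34), (p, 30), (q, 35), (v, 36), (x, 1), (y, 29)} with {(d, 16), (m, 22), (n, 34), (p, 40), (q, 40), (r, 21), (r, 39), (u, 36), (w, 13), (x, 1), (x, 37)} → {(d, 40), (m, 23), (p, 30), (q, 35), (v, 36), (y, 29)}
Keep only column(s) B: {23, 29, 30, 35, 36, 40}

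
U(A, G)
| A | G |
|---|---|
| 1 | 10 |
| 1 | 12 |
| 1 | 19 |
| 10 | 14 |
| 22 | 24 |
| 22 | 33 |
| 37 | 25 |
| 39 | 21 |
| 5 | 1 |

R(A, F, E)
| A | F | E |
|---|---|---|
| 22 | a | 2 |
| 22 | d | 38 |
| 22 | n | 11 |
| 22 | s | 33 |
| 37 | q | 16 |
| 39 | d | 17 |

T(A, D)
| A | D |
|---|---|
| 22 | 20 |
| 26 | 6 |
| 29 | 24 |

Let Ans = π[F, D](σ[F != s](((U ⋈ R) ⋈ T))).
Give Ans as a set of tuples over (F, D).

Joining U and R on A yields {(22, 24, a, 2), (22, 24, d, 38), (22, 24, n, 11), (22, 24, s, 33), (22, 33, a, 2), (22, 33, d, 38), (22, 33, n, 11), (22, 33, s, 33), (37, 25, q, 16), (39, 21, d, 17)}.
Joining (U ⋈ R) and T on A yields {(22, 24, a, 2, 20), (22, 24, d, 38, 20), (22, 24, n, 11, 20), (22, 24, s, 33, 20), (22, 33, a, 2, 20), (22, 33, d, 38, 20), (22, 33, n, 11, 20), (22, 33, s, 33, 20)}.
Selection F != s: {(22, 24, a, 2, 20), (22, 24, d, 38, 20), (22, 24, n, 11, 20), (22, 33, a, 2, 20), (22, 33, d, 38, 20), (22, 33, n, 11, 20)}
π[F, D]: project onto (F, D) (3 duplicate(s) eliminated) → {(a, 20), (d, 20), (n, 20)}

{(a, 20), (d, 20), (n, 20)}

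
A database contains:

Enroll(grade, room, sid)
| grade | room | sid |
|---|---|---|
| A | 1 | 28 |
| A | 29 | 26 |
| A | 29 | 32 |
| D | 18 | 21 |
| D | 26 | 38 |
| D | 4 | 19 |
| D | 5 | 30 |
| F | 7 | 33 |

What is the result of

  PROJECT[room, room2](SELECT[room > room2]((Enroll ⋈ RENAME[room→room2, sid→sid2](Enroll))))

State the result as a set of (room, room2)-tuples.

ρ[room→room2, sid→sid2]: schema becomes (grade, room2, sid2); tuples unchanged.
Enroll ⋈ RENAME[room→room2, sid→sid2](Enroll) (natural join on grade): {(A, 1, 28, 1, 28), (A, 1, 28, 29, 26), (A, 1, 28, 29, 32), (A, 29, 26, 1, 28), (A, 29, 26, 29, 26), (A, 29, 26, 29, 32), (A, 29, 32, 1, 28), (A, 29, 32, 29, 26), (A, 29, 32, 29, 32), (D, 18, 21, 18, 21), (D, 18, 21, 26, 38), (D, 18, 21, 4, 19), (D, 18, 21, 5, 30), (D, 26, 38, 18, 21), (D, 26, 38, 26, 38), (D, 26, 38, 4, 19), (D, 26, 38, 5, 30), (D, 4, 19, 18, 21), (D, 4, 19, 26, 38), (D, 4, 19, 4, 19), (D, 4, 19, 5, 30), (D, 5, 30, 18, 21), (D, 5, 30, 26, 38), (D, 5, 30, 4, 19), (D, 5, 30, 5, 30), (F, 7, 33, 7, 33)}
σ[room > room2]: keep tuples satisfying room > room2 → {(A, 29, 26, 1, 28), (A, 29, 32, 1, 28), (D, 18, 21, 4, 19), (D, 18, 21, 5, 30), (D, 26, 38, 18, 21), (D, 26, 38, 4, 19), (D, 26, 38, 5, 30), (D, 5, 30, 4, 19)}
Keep only column(s) room, room2 (1 duplicate(s) eliminated): {(18, 4), (18, 5), (26, 18), (26, 4), (26, 5), (29, 1), (5, 4)}

{(18, 4), (18, 5), (26, 18), (26, 4), (26, 5), (29, 1), (5, 4)}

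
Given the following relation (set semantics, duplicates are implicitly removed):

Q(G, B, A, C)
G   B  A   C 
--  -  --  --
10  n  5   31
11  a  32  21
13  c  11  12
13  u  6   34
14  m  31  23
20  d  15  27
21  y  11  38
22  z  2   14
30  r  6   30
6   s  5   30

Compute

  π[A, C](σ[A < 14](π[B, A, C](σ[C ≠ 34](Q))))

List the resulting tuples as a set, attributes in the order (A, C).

{(11, 12), (11, 38), (2, 14), (5, 30), (5, 31), (6, 30)}

Filtering on C ≠ 34 leaves {(10, n, 5, 31), (11, a, 32, 21), (13, c, 11, 12), (14, m, 31, 23), (20, d, 15, 27), (21, y, 11, 38), (22, z, 2, 14), (30, r, 6, 30), (6, s, 5, 30)}.
Projecting to B, A, C: {(a, 32, 21), (c, 11, 12), (d, 15, 27), (m, 31, 23), (n, 5, 31), (r, 6, 30), (s, 5, 30), (y, 11, 38), (z, 2, 14)}
Filtering on A < 14 leaves {(c, 11, 12), (n, 5, 31), (r, 6, 30), (s, 5, 30), (y, 11, 38), (z, 2, 14)}.
Projecting to A, C: {(11, 12), (11, 38), (2, 14), (5, 30), (5, 31), (6, 30)}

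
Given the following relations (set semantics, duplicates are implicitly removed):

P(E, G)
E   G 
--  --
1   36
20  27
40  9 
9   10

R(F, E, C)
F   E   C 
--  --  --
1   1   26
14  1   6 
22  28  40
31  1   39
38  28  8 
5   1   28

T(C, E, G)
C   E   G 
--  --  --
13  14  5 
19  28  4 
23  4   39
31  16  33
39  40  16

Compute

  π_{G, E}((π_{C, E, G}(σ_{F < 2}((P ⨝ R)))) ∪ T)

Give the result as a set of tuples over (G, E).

Natural join on E: {(1, 36, 1, 26), (1, 36, 14, 6), (1, 36, 31, 39), (1, 36, 5, 28)}
σ[F < 2]: keep tuples satisfying F < 2 → {(1, 36, 1, 26)}
Keep only column(s) C, E, G: {(26, 1, 36)}
Set union of the two operands is {(13, 14, 5), (19, 28, 4), (23, 4, 39), (26, 1, 36), (31, 16, 33), (39, 40, 16)}.
Keep only column(s) G, E: {(16, 40), (33, 16), (36, 1), (39, 4), (4, 28), (5, 14)}

{(16, 40), (33, 16), (36, 1), (39, 4), (4, 28), (5, 14)}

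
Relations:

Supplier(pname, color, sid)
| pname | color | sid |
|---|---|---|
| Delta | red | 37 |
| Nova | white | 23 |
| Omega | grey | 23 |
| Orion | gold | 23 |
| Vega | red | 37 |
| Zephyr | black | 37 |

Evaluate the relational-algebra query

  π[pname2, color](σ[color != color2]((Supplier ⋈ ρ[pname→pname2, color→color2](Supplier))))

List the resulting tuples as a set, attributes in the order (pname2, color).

ρ[pname→pname2, color→color2]: schema becomes (pname2, color2, sid); tuples unchanged.
Joining Supplier and ρ[pname→pname2, color→color2](Supplier) on sid yields {(Delta, red, 37, Delta, red), (Delta, red, 37, Vega, red), (Delta, red, 37, Zephyr, black), (Nova, white, 23, Nova, white), (Nova, white, 23, Omega, grey), (Nova, white, 23, Orion, gold), (Omega, grey, 23, Nova, white), (Omega, grey, 23, Omega, grey), (Omega, grey, 23, Orion, gold), (Orion, gold, 23, Nova, white), (Orion, gold, 23, Omega, grey), (Orion, gold, 23, Orion, gold), (Vega, red, 37, Delta, red), (Vega, red, 37, Vega, red), (Vega, red, 37, Zephyr, black), (Zephyr, black, 37, Delta, red), (Zephyr, black, 37, Vega, red), (Zephyr, black, 37, Zephyr, black)}.
Filtering on color != color2 leaves {(Delta, red, 37, Zephyr, black), (Nova, white, 23, Omega, grey), (Nova, white, 23, Orion, gold), (Omega, grey, 23, Nova, white), (Omega, grey, 23, Orion, gold), (Orion, gold, 23, Nova, white), (Orion, gold, 23, Omega, grey), (Vega, red, 37, Zephyr, black), (Zephyr, black, 37, Delta, red), (Zephyr, black, 37, Vega, red)}.
Projecting to pname2, color (1 duplicate(s) eliminated): {(Delta, black), (Nova, gold), (Nova, grey), (Omega, gold), (Omega, white), (Orion, grey), (Orion, white), (Vega, black), (Zephyr, red)}

{(Delta, black), (Nova, gold), (Nova, grey), (Omega, gold), (Omega, white), (Orion, grey), (Orion, white), (Vega, black), (Zephyr, red)}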